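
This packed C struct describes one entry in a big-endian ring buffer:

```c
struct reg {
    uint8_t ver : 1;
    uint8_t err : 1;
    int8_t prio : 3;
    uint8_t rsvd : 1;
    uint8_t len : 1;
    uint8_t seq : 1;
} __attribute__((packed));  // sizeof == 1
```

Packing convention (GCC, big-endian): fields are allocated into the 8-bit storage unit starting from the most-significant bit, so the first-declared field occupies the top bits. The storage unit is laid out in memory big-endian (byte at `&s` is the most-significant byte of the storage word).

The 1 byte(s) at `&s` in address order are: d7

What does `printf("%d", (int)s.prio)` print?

[0]=0xd7 (big-endian) → word 0xd7
ver [7+:1] = (word>>7) & 0x1 = 1
err [6+:1] = (word>>6) & 0x1 = 1
prio [3+:3] = (word>>3) & 0x7 = 2  ←
rsvd [2+:1] = (word>>2) & 0x1 = 1
len [1+:1] = (word>>1) & 0x1 = 1
seq [0+:1] = (word>>0) & 0x1 = 1
prio signed 3b, MSB=0: value = 2

2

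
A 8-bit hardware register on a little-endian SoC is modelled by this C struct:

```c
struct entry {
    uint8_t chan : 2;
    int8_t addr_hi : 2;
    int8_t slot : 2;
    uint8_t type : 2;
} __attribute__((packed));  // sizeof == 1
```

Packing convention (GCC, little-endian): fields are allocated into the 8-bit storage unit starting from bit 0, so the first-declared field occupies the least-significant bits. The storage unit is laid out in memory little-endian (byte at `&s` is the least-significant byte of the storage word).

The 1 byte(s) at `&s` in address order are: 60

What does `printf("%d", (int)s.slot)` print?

[0]=0x60 (little-endian) → word 0x60
chan:2 @ bit 0 → (0x60>>0)&0x3 = 0x0
addr_hi:2 @ bit 2 → (0x60>>2)&0x3 = 0x0
slot:2 @ bit 4 → (0x60>>4)&0x3 = 0x2  ←
type:2 @ bit 6 → (0x60>>6)&0x3 = 0x1
slot signed 2b, MSB=1: 2 - 4 = -2

-2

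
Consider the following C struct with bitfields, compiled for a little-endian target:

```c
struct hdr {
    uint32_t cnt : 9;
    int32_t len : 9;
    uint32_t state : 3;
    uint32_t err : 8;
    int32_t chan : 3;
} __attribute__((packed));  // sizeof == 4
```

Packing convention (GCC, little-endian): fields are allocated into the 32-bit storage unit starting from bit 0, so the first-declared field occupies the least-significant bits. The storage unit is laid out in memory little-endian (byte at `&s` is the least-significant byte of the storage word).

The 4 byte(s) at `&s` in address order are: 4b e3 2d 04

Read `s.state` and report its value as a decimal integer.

[0]=0x4b [1]=0xe3 [2]=0x2d [3]=0x04 (little-endian) → word 0x042de34b
cnt:9 @ bit 0 → (0x042de34b>>0)&0x1ff = 0x14b
len:9 @ bit 9 → (0x042de34b>>9)&0x1ff = 0xf1
state:3 @ bit 18 → (0x042de34b>>18)&0x7 = 0x3  ←
err:8 @ bit 21 → (0x042de34b>>21)&0xff = 0x21
chan:3 @ bit 29 → (0x042de34b>>29)&0x7 = 0x0

3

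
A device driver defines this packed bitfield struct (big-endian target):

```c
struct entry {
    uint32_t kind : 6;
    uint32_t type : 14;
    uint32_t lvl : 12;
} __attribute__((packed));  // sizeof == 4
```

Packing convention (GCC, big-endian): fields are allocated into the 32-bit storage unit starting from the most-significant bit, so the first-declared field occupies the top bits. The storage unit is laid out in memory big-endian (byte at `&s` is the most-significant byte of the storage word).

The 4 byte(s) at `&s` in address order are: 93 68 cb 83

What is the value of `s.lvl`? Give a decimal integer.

2947

[0]=0x93 [1]=0x68 [2]=0xcb [3]=0x83 (big-endian) → word 0x9368cb83
kind:6 @ bit 26 → (0x9368cb83>>26)&0x3f = 0x24
type:14 @ bit 12 → (0x9368cb83>>12)&0x3fff = 0x368c
lvl:12 @ bit 0 → (0x9368cb83>>0)&0xfff = 0xb83  ←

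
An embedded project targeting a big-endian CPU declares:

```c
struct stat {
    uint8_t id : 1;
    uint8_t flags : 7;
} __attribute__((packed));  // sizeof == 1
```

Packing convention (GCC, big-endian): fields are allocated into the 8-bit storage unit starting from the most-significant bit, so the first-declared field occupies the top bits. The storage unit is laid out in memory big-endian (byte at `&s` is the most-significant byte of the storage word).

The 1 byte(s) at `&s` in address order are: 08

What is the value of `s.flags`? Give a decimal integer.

8

[0]=0x08 (big-endian) → word 0x08
id [7+:1] = (word>>7) & 0x1 = 0
flags [0+:7] = (word>>0) & 0x7f = 8  ←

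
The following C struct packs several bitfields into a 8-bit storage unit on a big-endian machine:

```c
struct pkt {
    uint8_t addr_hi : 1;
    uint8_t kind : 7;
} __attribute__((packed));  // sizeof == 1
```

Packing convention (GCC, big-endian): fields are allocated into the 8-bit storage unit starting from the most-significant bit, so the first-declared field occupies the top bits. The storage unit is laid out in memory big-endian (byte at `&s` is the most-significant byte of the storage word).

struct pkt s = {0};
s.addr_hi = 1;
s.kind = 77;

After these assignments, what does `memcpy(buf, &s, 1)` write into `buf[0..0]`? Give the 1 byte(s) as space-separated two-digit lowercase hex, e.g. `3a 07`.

cd

addr_hi (1b) val=1 bits=0x1 at bit 7: 0x80
kind (7b) val=77 bits=0x4d at bit 0: 0xcd
word = 0xcd → big-endian bytes:
  [0]=0xcd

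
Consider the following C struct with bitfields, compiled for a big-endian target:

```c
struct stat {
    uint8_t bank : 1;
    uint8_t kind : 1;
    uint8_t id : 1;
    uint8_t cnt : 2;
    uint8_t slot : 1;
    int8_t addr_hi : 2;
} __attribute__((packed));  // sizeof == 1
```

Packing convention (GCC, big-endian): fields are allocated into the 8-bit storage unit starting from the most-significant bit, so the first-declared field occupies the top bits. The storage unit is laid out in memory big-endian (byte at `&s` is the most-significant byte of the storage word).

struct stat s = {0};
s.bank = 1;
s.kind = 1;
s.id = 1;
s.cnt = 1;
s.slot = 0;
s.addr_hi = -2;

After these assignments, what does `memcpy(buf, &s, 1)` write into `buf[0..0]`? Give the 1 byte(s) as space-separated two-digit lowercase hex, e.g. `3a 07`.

ea

bank:1 = 1 → 0x1 << 7 → word 0x80
kind:1 = 1 → 0x1 << 6 → word 0xc0
id:1 = 1 → 0x1 << 5 → word 0xe0
cnt:2 = 1 → 0x1 << 3 → word 0xe8
slot:1 = 0 → 0x0 << 2 → word 0xe8
addr_hi:2 = -2 → 0x2 << 0 → word 0xea
word = 0xea → big-endian bytes:
  [0]=0xea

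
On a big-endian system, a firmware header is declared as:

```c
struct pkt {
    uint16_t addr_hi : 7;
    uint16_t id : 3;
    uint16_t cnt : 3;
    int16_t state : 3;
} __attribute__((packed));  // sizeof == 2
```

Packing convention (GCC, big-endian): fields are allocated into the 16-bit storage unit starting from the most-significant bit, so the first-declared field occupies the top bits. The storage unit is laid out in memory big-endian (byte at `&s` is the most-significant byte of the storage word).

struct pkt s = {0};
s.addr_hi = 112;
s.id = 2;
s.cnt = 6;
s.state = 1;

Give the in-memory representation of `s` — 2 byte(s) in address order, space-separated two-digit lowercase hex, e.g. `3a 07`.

addr_hi:7 = 112 → 0x70 << 9 → word 0xe000
id:3 = 2 → 0x2 << 6 → word 0xe080
cnt:3 = 6 → 0x6 << 3 → word 0xe0b0
state:3 = 1 → 0x1 << 0 → word 0xe0b1
word = 0xe0b1 → big-endian bytes:
  [0]=0xe0  [1]=0xb1

e0 b1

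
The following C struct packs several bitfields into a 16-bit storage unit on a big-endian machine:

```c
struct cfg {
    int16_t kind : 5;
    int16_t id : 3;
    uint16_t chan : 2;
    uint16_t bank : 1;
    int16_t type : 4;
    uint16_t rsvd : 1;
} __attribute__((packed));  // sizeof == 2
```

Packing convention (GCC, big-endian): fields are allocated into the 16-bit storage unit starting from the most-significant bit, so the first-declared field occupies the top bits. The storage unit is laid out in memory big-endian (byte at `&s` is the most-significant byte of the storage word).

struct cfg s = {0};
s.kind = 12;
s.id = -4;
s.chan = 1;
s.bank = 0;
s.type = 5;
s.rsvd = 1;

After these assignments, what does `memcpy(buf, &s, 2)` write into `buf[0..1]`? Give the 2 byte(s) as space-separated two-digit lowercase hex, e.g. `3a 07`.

[11+:5] kind=12 & 0x1f = 0xc; word=0x6000
[8+:3] id=-4 & 0x7 = 0x4; word=0x6400
[6+:2] chan=1 & 0x3 = 0x1; word=0x6440
[5+:1] bank=0 & 0x1 = 0x0; word=0x6440
[1+:4] type=5 & 0xf = 0x5; word=0x644a
[0+:1] rsvd=1 & 0x1 = 0x1; word=0x644b
word = 0x644b → big-endian bytes:
  [0]=0x64  [1]=0x4b

64 4b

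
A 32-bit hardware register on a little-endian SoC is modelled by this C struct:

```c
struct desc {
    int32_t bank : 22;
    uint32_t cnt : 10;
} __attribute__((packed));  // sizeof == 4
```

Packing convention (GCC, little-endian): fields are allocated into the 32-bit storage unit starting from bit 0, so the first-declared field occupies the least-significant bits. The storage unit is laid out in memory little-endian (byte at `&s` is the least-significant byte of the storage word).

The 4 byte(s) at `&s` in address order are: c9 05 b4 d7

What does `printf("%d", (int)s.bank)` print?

[0]=0xc9 [1]=0x05 [2]=0xb4 [3]=0xd7 (little-endian) → word 0xd7b405c9
bank:22 @ bit 0 → (0xd7b405c9>>0)&0x3fffff = 0x3405c9  ←
cnt:10 @ bit 22 → (0xd7b405c9>>22)&0x3ff = 0x35e
bank signed 22b, MSB=1: 3409353 - 4194304 = -784951

-784951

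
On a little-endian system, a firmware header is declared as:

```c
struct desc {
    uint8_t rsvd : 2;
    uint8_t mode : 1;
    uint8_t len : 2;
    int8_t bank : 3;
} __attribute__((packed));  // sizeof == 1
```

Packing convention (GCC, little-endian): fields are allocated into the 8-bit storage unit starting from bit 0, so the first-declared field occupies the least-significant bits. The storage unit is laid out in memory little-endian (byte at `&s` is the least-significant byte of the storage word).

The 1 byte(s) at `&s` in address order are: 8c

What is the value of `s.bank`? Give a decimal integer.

[0]=0x8c (little-endian) → word 0x8c
rsvd [0+:2] = (word>>0) & 0x3 = 0
mode [2+:1] = (word>>2) & 0x1 = 1
len [3+:2] = (word>>3) & 0x3 = 1
bank [5+:3] = (word>>5) & 0x7 = 4  ←
bank signed 3b, MSB=1: 4 - 8 = -4

-4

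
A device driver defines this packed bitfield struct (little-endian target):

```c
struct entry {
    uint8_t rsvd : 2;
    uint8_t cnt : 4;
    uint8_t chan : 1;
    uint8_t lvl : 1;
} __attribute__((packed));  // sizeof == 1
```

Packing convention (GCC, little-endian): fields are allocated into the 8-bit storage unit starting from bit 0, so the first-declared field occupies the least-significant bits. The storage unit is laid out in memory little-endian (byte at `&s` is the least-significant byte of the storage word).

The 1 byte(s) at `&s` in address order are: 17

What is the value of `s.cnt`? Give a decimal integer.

5

[0]=0x17 (little-endian) → word 0x17
rsvd:2 @ bit 0 → (0x17>>0)&0x3 = 0x3
cnt:4 @ bit 2 → (0x17>>2)&0xf = 0x5  ←
chan:1 @ bit 6 → (0x17>>6)&0x1 = 0x0
lvl:1 @ bit 7 → (0x17>>7)&0x1 = 0x0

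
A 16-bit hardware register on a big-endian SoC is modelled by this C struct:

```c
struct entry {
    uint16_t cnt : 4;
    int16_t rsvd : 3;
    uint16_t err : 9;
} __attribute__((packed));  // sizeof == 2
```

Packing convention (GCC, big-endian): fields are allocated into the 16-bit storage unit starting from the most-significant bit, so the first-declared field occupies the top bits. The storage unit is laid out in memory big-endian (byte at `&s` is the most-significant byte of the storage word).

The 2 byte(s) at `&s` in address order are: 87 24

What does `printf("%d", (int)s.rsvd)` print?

[0]=0x87 [1]=0x24 (big-endian) → word 0x8724
cnt:4 @ bit 12 → (0x8724>>12)&0xf = 0x8
rsvd:3 @ bit 9 → (0x8724>>9)&0x7 = 0x3  ←
err:9 @ bit 0 → (0x8724>>0)&0x1ff = 0x124
rsvd signed 3b, MSB=0: value = 3

3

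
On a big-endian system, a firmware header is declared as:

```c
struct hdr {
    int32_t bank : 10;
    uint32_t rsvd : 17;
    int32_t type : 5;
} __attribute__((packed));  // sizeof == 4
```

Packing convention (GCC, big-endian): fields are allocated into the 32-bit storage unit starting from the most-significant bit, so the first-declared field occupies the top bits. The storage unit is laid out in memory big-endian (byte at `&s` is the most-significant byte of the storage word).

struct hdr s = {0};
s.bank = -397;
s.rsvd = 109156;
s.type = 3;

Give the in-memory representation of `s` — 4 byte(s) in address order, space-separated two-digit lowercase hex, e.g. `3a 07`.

bank (10b) val=-397 bits=0x273 at bit 22: 0x9cc00000
rsvd (17b) val=109156 bits=0x1aa64 at bit 5: 0x9cf54c80
type (5b) val=3 bits=0x3 at bit 0: 0x9cf54c83
word = 0x9cf54c83 → big-endian bytes:
  [0]=0x9c  [1]=0xf5  [2]=0x4c  [3]=0x83

9c f5 4c 83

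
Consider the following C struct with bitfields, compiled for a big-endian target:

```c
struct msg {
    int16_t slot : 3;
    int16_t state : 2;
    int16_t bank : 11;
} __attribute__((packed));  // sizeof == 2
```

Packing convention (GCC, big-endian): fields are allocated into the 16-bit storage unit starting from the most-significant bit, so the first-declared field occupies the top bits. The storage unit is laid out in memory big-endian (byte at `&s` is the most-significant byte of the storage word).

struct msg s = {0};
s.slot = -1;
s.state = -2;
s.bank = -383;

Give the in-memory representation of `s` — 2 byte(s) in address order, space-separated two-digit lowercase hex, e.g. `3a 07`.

slot:3 = -1 → 0x7 << 13 → word 0xe000
state:2 = -2 → 0x2 << 11 → word 0xf000
bank:11 = -383 → 0x681 << 0 → word 0xf681
word = 0xf681 → big-endian bytes:
  [0]=0xf6  [1]=0x81

f6 81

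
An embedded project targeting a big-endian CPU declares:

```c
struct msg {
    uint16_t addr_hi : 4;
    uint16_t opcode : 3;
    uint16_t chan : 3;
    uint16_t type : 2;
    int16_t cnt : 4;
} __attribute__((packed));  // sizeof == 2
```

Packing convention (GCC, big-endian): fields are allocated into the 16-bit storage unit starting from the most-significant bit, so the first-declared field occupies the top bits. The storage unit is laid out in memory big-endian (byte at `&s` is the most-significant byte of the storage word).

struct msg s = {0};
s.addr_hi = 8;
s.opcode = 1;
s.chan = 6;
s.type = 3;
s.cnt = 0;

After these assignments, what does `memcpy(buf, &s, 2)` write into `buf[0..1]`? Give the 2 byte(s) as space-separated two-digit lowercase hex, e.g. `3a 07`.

83 b0

[12+:4] addr_hi=8 & 0xf = 0x8; word=0x8000
[9+:3] opcode=1 & 0x7 = 0x1; word=0x8200
[6+:3] chan=6 & 0x7 = 0x6; word=0x8380
[4+:2] type=3 & 0x3 = 0x3; word=0x83b0
[0+:4] cnt=0 & 0xf = 0x0; word=0x83b0
word = 0x83b0 → big-endian bytes:
  [0]=0x83  [1]=0xb0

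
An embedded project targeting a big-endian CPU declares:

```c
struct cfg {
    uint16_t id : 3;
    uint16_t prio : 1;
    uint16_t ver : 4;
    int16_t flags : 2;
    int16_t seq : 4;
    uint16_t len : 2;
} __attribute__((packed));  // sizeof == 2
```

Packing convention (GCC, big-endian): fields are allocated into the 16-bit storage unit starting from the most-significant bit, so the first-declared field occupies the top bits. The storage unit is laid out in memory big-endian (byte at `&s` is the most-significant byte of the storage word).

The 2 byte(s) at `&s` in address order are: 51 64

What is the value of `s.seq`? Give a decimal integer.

[0]=0x51 [1]=0x64 (big-endian) → word 0x5164
id:3 @ bit 13 → (0x5164>>13)&0x7 = 0x2
prio:1 @ bit 12 → (0x5164>>12)&0x1 = 0x1
ver:4 @ bit 8 → (0x5164>>8)&0xf = 0x1
flags:2 @ bit 6 → (0x5164>>6)&0x3 = 0x1
seq:4 @ bit 2 → (0x5164>>2)&0xf = 0x9  ←
len:2 @ bit 0 → (0x5164>>0)&0x3 = 0x0
seq signed 4b, MSB=1: 9 - 16 = -7

-7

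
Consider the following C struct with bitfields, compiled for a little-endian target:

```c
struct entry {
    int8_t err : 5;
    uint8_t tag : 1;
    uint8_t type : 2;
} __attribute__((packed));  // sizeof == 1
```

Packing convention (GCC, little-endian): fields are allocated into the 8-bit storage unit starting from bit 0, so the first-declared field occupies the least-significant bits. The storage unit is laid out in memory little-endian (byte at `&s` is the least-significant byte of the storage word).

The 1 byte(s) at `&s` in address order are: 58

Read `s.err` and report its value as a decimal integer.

-8

[0]=0x58 (little-endian) → word 0x58
err [0+:5] = (word>>0) & 0x1f = 24  ←
tag [5+:1] = (word>>5) & 0x1 = 0
type [6+:2] = (word>>6) & 0x3 = 1
err signed 5b, MSB=1: 24 - 32 = -8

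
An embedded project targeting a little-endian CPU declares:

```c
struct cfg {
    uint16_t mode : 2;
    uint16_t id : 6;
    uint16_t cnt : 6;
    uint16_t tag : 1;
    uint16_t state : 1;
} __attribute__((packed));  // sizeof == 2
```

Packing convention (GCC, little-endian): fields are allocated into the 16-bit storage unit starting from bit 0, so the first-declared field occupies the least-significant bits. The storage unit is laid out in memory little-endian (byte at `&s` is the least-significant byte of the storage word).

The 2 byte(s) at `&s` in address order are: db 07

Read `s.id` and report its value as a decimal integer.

[0]=0xdb [1]=0x07 (little-endian) → word 0x07db
mode:2 @ bit 0 → (0x07db>>0)&0x3 = 0x3
id:6 @ bit 2 → (0x07db>>2)&0x3f = 0x36  ←
cnt:6 @ bit 8 → (0x07db>>8)&0x3f = 0x7
tag:1 @ bit 14 → (0x07db>>14)&0x1 = 0x0
state:1 @ bit 15 → (0x07db>>15)&0x1 = 0x0

54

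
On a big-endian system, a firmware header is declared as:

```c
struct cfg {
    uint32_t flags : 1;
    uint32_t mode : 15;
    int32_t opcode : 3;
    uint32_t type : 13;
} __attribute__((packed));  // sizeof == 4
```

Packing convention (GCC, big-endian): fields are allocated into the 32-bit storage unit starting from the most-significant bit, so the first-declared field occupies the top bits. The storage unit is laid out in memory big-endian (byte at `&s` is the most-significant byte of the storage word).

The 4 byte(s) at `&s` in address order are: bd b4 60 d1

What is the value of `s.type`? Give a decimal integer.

209

[0]=0xbd [1]=0xb4 [2]=0x60 [3]=0xd1 (big-endian) → word 0xbdb460d1
flags [31+:1] = (word>>31) & 0x1 = 1
mode [16+:15] = (word>>16) & 0x7fff = 15796
opcode [13+:3] = (word>>13) & 0x7 = 3
type [0+:13] = (word>>0) & 0x1fff = 209  ←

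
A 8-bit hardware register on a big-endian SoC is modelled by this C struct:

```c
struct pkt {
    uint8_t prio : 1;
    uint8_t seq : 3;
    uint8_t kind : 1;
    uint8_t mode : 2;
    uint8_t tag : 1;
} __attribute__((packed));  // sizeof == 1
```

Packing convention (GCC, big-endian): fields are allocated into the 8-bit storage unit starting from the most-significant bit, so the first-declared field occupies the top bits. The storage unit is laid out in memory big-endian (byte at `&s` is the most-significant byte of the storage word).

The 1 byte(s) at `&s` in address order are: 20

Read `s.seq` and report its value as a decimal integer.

2

[0]=0x20 (big-endian) → word 0x20
prio:1 @ bit 7 → (0x20>>7)&0x1 = 0x0
seq:3 @ bit 4 → (0x20>>4)&0x7 = 0x2  ←
kind:1 @ bit 3 → (0x20>>3)&0x1 = 0x0
mode:2 @ bit 1 → (0x20>>1)&0x3 = 0x0
tag:1 @ bit 0 → (0x20>>0)&0x1 = 0x0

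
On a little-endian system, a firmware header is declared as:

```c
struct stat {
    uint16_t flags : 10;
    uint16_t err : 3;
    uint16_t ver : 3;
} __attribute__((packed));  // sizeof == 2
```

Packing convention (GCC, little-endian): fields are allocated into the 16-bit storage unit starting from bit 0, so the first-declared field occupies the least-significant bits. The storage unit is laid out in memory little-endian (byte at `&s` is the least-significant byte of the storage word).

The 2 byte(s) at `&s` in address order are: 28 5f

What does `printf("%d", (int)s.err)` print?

[0]=0x28 [1]=0x5f (little-endian) → word 0x5f28
flags:10 @ bit 0 → (0x5f28>>0)&0x3ff = 0x328
err:3 @ bit 10 → (0x5f28>>10)&0x7 = 0x7  ←
ver:3 @ bit 13 → (0x5f28>>13)&0x7 = 0x2

7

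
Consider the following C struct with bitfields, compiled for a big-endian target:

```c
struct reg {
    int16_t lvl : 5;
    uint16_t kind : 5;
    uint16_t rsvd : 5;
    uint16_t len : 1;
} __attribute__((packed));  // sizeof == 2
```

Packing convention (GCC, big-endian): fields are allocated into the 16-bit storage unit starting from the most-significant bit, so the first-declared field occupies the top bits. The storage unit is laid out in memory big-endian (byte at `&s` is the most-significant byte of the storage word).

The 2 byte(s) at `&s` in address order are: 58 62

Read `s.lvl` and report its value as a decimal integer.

11

[0]=0x58 [1]=0x62 (big-endian) → word 0x5862
lvl [11+:5] = (word>>11) & 0x1f = 11  ←
kind [6+:5] = (word>>6) & 0x1f = 1
rsvd [1+:5] = (word>>1) & 0x1f = 17
len [0+:1] = (word>>0) & 0x1 = 0
lvl signed 5b, MSB=0: value = 11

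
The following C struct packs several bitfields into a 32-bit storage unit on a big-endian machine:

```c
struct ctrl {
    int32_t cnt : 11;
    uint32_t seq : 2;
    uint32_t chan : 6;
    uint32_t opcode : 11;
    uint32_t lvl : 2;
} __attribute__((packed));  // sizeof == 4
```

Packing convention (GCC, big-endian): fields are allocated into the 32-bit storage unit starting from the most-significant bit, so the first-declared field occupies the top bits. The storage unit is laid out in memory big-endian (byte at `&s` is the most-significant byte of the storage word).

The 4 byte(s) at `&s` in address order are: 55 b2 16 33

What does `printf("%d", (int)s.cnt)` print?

[0]=0x55 [1]=0xb2 [2]=0x16 [3]=0x33 (big-endian) → word 0x55b21633
cnt:11 @ bit 21 → (0x55b21633>>21)&0x7ff = 0x2ad  ←
seq:2 @ bit 19 → (0x55b21633>>19)&0x3 = 0x2
chan:6 @ bit 13 → (0x55b21633>>13)&0x3f = 0x10
opcode:11 @ bit 2 → (0x55b21633>>2)&0x7ff = 0x58c
lvl:2 @ bit 0 → (0x55b21633>>0)&0x3 = 0x3
cnt signed 11b, MSB=0: value = 685

685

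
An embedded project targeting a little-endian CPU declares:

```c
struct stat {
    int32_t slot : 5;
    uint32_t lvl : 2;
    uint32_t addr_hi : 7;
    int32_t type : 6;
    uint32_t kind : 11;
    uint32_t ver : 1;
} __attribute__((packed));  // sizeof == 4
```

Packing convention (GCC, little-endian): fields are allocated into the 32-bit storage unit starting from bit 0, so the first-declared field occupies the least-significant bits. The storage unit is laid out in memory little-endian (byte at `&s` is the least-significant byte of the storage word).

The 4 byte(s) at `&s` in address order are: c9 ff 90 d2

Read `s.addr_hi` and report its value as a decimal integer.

[0]=0xc9 [1]=0xff [2]=0x90 [3]=0xd2 (little-endian) → word 0xd290ffc9
slot:5 @ bit 0 → (0xd290ffc9>>0)&0x1f = 0x9
lvl:2 @ bit 5 → (0xd290ffc9>>5)&0x3 = 0x2
addr_hi:7 @ bit 7 → (0xd290ffc9>>7)&0x7f = 0x7f  ←
type:6 @ bit 14 → (0xd290ffc9>>14)&0x3f = 0x3
kind:11 @ bit 20 → (0xd290ffc9>>20)&0x7ff = 0x529
ver:1 @ bit 31 → (0xd290ffc9>>31)&0x1 = 0x1

127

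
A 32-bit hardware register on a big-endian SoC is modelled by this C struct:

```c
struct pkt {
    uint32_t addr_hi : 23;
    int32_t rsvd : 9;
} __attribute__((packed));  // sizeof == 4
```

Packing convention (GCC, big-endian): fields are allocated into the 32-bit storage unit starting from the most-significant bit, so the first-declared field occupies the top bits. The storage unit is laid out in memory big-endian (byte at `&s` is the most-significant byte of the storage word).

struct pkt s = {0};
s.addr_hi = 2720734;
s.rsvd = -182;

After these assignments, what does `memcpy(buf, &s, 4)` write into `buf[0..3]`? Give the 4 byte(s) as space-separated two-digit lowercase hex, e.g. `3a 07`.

53 07 bd 4a

addr_hi:23 = 2720734 → 0x2983de << 9 → word 0x5307bc00
rsvd:9 = -182 → 0x14a << 0 → word 0x5307bd4a
word = 0x5307bd4a → big-endian bytes:
  [0]=0x53  [1]=0x07  [2]=0xbd  [3]=0x4a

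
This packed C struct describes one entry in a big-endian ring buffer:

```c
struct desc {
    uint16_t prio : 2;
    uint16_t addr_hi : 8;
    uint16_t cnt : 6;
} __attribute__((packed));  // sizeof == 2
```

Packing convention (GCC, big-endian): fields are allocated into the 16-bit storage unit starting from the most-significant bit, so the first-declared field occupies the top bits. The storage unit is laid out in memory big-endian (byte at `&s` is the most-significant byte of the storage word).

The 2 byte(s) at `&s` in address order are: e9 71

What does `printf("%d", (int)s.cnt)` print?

49

[0]=0xe9 [1]=0x71 (big-endian) → word 0xe971
prio:2 @ bit 14 → (0xe971>>14)&0x3 = 0x3
addr_hi:8 @ bit 6 → (0xe971>>6)&0xff = 0xa5
cnt:6 @ bit 0 → (0xe971>>0)&0x3f = 0x31  ←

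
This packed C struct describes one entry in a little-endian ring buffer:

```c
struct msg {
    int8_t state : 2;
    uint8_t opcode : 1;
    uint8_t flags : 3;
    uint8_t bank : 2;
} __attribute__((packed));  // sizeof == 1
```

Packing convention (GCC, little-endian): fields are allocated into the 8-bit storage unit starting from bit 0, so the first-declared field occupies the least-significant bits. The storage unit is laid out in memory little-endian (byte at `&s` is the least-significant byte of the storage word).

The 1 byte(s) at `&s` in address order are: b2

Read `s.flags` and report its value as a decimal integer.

6

[0]=0xb2 (little-endian) → word 0xb2
state [0+:2] = (word>>0) & 0x3 = 2
opcode [2+:1] = (word>>2) & 0x1 = 0
flags [3+:3] = (word>>3) & 0x7 = 6  ←
bank [6+:2] = (word>>6) & 0x3 = 2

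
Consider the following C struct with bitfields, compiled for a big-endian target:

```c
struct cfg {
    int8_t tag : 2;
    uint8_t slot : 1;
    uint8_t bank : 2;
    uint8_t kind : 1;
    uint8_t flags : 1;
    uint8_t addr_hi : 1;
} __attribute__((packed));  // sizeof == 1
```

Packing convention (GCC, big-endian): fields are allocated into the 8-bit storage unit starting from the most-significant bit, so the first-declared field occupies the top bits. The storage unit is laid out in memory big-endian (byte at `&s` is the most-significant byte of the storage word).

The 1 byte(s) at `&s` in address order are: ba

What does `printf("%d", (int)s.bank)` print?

3

[0]=0xba (big-endian) → word 0xba
tag:2 @ bit 6 → (0xba>>6)&0x3 = 0x2
slot:1 @ bit 5 → (0xba>>5)&0x1 = 0x1
bank:2 @ bit 3 → (0xba>>3)&0x3 = 0x3  ←
kind:1 @ bit 2 → (0xba>>2)&0x1 = 0x0
flags:1 @ bit 1 → (0xba>>1)&0x1 = 0x1
addr_hi:1 @ bit 0 → (0xba>>0)&0x1 = 0x0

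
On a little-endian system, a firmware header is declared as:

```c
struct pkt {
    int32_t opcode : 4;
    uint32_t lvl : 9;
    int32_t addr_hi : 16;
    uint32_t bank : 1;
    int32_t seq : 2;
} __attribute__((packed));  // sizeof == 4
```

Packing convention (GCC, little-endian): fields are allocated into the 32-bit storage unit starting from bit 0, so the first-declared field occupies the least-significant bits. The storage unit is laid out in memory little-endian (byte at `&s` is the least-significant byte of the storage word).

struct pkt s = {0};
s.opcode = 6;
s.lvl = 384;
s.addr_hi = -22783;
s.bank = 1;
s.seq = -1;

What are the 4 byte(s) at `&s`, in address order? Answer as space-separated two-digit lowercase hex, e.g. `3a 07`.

opcode (4b) val=6 bits=0x6 at bit 0: 0x00000006
lvl (9b) val=384 bits=0x180 at bit 4: 0x00001806
addr_hi (16b) val=-22783 bits=0xa701 at bit 13: 0x14e03806
bank (1b) val=1 bits=0x1 at bit 29: 0x34e03806
seq (2b) val=-1 bits=0x3 at bit 30: 0xf4e03806
word = 0xf4e03806 → little-endian bytes:
  [0]=0x06  [1]=0x38  [2]=0xe0  [3]=0xf4

06 38 e0 f4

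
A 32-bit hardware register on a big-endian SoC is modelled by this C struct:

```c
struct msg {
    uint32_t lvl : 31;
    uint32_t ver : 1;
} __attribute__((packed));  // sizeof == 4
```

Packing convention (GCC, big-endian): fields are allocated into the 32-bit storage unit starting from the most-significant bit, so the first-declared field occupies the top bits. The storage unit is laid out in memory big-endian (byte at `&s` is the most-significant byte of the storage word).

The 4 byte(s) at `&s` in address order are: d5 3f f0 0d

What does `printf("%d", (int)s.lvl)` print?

1788868614

[0]=0xd5 [1]=0x3f [2]=0xf0 [3]=0x0d (big-endian) → word 0xd53ff00d
lvl [1+:31] = (word>>1) & 0x7fffffff = 1788868614  ←
ver [0+:1] = (word>>0) & 0x1 = 1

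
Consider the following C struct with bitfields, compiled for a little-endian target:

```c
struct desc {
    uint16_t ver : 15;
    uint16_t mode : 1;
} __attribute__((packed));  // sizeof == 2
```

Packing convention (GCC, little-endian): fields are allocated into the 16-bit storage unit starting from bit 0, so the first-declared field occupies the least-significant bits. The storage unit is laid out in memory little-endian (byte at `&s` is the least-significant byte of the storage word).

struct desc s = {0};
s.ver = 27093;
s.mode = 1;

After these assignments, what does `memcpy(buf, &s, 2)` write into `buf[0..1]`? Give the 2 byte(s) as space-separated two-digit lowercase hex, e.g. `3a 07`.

d5 e9

ver:15 = 27093 → 0x69d5 << 0 → word 0x69d5
mode:1 = 1 → 0x1 << 15 → word 0xe9d5
word = 0xe9d5 → little-endian bytes:
  [0]=0xd5  [1]=0xe9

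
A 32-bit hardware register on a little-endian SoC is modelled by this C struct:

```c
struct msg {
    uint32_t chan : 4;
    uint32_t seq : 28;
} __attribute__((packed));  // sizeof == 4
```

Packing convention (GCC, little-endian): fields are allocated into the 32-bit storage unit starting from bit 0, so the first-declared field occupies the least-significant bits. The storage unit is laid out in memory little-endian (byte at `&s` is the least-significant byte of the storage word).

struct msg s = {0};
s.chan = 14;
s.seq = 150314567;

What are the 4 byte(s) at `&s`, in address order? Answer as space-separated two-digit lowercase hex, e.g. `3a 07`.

chan (4b) val=14 bits=0xe at bit 0: 0x0000000e
seq (28b) val=150314567 bits=0x8f59e47 at bit 4: 0x8f59e47e
word = 0x8f59e47e → little-endian bytes:
  [0]=0x7e  [1]=0xe4  [2]=0x59  [3]=0x8f

7e e4 59 8f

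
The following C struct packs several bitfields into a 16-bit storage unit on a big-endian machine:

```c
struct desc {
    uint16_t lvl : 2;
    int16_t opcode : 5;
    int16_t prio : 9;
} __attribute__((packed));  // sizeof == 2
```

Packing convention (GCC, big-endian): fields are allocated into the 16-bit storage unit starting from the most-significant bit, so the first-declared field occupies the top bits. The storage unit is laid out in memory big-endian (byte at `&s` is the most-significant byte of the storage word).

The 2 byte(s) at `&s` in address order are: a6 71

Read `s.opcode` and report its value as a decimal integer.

-13

[0]=0xa6 [1]=0x71 (big-endian) → word 0xa671
lvl [14+:2] = (word>>14) & 0x3 = 2
opcode [9+:5] = (word>>9) & 0x1f = 19  ←
prio [0+:9] = (word>>0) & 0x1ff = 113
opcode signed 5b, MSB=1: 19 - 32 = -13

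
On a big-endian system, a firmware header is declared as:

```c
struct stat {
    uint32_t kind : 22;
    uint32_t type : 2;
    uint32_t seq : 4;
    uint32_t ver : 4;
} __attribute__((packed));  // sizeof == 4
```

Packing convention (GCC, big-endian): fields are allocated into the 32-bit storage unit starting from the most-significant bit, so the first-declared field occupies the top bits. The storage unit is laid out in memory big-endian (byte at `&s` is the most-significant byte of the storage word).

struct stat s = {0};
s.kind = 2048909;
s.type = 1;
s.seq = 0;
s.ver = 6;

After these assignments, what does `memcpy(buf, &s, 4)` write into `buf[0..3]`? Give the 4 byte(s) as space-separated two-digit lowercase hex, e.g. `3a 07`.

7d 0e 35 06

kind:22 = 2048909 → 0x1f438d << 10 → word 0x7d0e3400
type:2 = 1 → 0x1 << 8 → word 0x7d0e3500
seq:4 = 0 → 0x0 << 4 → word 0x7d0e3500
ver:4 = 6 → 0x6 << 0 → word 0x7d0e3506
word = 0x7d0e3506 → big-endian bytes:
  [0]=0x7d  [1]=0x0e  [2]=0x35  [3]=0x06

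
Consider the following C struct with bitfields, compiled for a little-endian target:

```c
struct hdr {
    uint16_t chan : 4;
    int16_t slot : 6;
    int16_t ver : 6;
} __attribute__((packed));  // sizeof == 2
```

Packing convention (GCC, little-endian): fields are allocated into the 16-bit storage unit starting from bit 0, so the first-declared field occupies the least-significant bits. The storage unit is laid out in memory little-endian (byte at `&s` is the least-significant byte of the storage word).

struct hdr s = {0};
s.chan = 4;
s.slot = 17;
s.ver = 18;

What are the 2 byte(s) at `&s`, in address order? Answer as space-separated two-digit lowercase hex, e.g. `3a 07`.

chan:4 = 4 → 0x4 << 0 → word 0x0004
slot:6 = 17 → 0x11 << 4 → word 0x0114
ver:6 = 18 → 0x12 << 10 → word 0x4914
word = 0x4914 → little-endian bytes:
  [0]=0x14  [1]=0x49

14 49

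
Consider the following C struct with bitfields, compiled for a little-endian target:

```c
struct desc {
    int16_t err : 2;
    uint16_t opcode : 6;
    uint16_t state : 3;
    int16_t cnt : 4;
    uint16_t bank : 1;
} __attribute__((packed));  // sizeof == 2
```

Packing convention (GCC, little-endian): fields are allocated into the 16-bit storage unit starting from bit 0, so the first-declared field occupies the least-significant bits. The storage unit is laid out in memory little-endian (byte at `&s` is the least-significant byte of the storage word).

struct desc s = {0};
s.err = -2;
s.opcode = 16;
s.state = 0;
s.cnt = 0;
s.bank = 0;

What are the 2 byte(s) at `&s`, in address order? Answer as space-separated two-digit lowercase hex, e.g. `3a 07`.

42 00

[0+:2] err=-2 & 0x3 = 0x2; word=0x0002
[2+:6] opcode=16 & 0x3f = 0x10; word=0x0042
[8+:3] state=0 & 0x7 = 0x0; word=0x0042
[11+:4] cnt=0 & 0xf = 0x0; word=0x0042
[15+:1] bank=0 & 0x1 = 0x0; word=0x0042
word = 0x0042 → little-endian bytes:
  [0]=0x42  [1]=0x00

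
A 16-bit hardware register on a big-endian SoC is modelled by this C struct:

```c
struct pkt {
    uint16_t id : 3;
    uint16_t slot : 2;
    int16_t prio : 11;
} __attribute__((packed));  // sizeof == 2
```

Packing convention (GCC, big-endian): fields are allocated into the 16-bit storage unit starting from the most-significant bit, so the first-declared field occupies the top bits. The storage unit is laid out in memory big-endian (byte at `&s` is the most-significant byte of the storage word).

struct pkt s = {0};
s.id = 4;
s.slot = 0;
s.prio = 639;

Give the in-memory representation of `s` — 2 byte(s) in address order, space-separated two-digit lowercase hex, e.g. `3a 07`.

82 7f

id:3 = 4 → 0x4 << 13 → word 0x8000
slot:2 = 0 → 0x0 << 11 → word 0x8000
prio:11 = 639 → 0x27f << 0 → word 0x827f
word = 0x827f → big-endian bytes:
  [0]=0x82  [1]=0x7f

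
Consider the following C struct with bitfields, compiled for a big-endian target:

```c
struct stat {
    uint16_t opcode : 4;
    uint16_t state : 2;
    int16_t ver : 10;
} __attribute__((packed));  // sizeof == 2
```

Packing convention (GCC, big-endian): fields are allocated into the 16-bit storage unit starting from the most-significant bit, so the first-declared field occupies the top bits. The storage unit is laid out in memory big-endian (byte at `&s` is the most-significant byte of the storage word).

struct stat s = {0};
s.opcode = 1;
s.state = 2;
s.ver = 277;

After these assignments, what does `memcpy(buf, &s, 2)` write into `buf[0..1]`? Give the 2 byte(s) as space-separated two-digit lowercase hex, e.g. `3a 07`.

[12+:4] opcode=1 & 0xf = 0x1; word=0x1000
[10+:2] state=2 & 0x3 = 0x2; word=0x1800
[0+:10] ver=277 & 0x3ff = 0x115; word=0x1915
word = 0x1915 → big-endian bytes:
  [0]=0x19  [1]=0x15

19 15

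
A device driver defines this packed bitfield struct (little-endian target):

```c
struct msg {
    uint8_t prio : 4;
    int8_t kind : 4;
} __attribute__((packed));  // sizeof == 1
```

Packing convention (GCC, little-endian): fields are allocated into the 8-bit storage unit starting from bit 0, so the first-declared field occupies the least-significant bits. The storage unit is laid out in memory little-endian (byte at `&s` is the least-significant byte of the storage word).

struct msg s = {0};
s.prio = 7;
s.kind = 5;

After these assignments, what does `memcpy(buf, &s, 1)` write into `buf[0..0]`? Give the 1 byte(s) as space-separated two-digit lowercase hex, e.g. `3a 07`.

prio (4b) val=7 bits=0x7 at bit 0: 0x07
kind (4b) val=5 bits=0x5 at bit 4: 0x57
word = 0x57 → little-endian bytes:
  [0]=0x57

57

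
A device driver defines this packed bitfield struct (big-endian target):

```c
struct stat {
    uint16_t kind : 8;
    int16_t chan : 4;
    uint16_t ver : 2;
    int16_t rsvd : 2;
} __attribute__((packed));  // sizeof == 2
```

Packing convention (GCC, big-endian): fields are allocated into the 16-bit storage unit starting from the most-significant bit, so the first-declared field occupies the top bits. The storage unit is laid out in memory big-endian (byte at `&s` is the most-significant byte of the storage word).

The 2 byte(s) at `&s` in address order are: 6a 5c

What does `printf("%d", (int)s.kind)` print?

[0]=0x6a [1]=0x5c (big-endian) → word 0x6a5c
kind:8 @ bit 8 → (0x6a5c>>8)&0xff = 0x6a  ←
chan:4 @ bit 4 → (0x6a5c>>4)&0xf = 0x5
ver:2 @ bit 2 → (0x6a5c>>2)&0x3 = 0x3
rsvd:2 @ bit 0 → (0x6a5c>>0)&0x3 = 0x0

106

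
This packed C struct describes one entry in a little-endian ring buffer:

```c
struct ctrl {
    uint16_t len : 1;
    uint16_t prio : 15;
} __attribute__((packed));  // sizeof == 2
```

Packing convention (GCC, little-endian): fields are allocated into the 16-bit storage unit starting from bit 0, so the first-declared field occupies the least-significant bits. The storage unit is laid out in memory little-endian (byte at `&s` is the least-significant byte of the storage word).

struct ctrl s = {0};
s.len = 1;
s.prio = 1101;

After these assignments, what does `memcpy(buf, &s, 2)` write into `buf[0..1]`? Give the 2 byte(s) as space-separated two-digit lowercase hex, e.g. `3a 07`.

len:1 = 1 → 0x1 << 0 → word 0x0001
prio:15 = 1101 → 0x44d << 1 → word 0x089b
word = 0x089b → little-endian bytes:
  [0]=0x9b  [1]=0x08

9b 08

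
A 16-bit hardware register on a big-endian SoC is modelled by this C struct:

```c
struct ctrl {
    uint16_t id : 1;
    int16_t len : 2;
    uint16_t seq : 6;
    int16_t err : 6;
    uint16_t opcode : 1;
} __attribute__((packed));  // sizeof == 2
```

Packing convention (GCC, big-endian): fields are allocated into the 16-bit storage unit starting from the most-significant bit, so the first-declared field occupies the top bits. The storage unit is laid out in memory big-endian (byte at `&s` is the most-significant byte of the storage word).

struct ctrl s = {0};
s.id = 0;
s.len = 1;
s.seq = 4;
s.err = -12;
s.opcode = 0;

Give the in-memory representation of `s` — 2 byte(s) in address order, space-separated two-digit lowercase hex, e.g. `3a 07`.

22 68

[15+:1] id=0 & 0x1 = 0x0; word=0x0000
[13+:2] len=1 & 0x3 = 0x1; word=0x2000
[7+:6] seq=4 & 0x3f = 0x4; word=0x2200
[1+:6] err=-12 & 0x3f = 0x34; word=0x2268
[0+:1] opcode=0 & 0x1 = 0x0; word=0x2268
word = 0x2268 → big-endian bytes:
  [0]=0x22  [1]=0x68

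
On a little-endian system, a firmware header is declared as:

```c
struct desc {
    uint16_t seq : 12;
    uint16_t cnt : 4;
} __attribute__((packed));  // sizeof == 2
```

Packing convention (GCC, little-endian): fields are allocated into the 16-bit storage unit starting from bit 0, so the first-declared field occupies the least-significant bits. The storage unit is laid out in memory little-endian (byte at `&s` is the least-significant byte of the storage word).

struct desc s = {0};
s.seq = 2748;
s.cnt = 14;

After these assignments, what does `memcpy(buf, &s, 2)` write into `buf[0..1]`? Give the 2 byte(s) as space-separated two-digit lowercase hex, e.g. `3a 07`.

bc ea

[0+:12] seq=2748 & 0xfff = 0xabc; word=0x0abc
[12+:4] cnt=14 & 0xf = 0xe; word=0xeabc
word = 0xeabc → little-endian bytes:
  [0]=0xbc  [1]=0xea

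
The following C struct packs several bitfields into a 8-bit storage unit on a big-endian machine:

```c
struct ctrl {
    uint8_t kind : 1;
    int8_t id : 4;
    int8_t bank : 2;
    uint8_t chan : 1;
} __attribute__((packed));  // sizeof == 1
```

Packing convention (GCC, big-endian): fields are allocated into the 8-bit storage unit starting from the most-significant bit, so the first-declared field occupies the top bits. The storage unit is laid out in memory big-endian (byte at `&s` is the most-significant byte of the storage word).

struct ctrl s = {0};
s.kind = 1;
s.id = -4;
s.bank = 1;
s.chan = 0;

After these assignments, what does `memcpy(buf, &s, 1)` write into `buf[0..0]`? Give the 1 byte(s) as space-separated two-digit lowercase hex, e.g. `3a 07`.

e2

kind:1 = 1 → 0x1 << 7 → word 0x80
id:4 = -4 → 0xc << 3 → word 0xe0
bank:2 = 1 → 0x1 << 1 → word 0xe2
chan:1 = 0 → 0x0 << 0 → word 0xe2
word = 0xe2 → big-endian bytes:
  [0]=0xe2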